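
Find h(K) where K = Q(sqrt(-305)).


K = Q(sqrt(-305)). d mod 4 = 3, so D = disc(K) = 4d = -1220
h(K) equals the number of primitive reduced positive-definite forms (a, b, c) = a*x^2 + b*x*y + c*y^2 with b^2 - 4ac = D,
where reduced means |b| <= a <= c, with b >= 0 whenever |b| = a or a = c, and primitive means gcd(a, b, c) = 1.
Reduced forces 3a^2 <= |D| = 1220, so 1 <= a <= 20; b must have the parity of D, and c = (b^2 - D)/(4a) must be an integer >= a.
Enumerate a = 1..20, b in [-a, a]:
  a=1: (1, 0, 305)  [1]
  a=2: (2, 2, 153)  [1]
  a=3: (3, -2, 102), (3, 2, 102)  [2]
  a=4: none
  a=5: (5, 0, 61)  [1]
  a=6: (6, -2, 51), (6, 2, 51)  [2]
  a=7..8: none
  a=9: (9, -2, 34), (9, 2, 34)  [2]
  a=10: (10, 10, 33)  [1]
  a=11: (11, -10, 30), (11, 10, 30)  [2]
  a=12..14: none
  a=15: (15, -10, 22), (15, 10, 22)  [2]
  a=16: none
  a=17: (17, -2, 18), (17, 2, 18)  [2]
  a=18..20: none
Total reduced forms: 1 + 1 + 2 + 1 + 2 + 2 + 1 + 2 + 2 + 2 = 16
h = 16

16


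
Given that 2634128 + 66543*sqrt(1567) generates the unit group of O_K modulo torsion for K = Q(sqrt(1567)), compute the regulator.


epsilon = 2634128 + 66543*sqrt(1567)
= 5.2683e+06
R = ln(5.2683e+06)
= 15.4772

15.4772


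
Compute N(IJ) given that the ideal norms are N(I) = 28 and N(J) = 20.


N(IJ) = N(I) * N(J)
= 28 * 20
= 560

560


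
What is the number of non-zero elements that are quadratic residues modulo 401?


For prime p, the number of non-zero quadratic residues is (p-1)/2.
= (401-1)/2
= 200

200


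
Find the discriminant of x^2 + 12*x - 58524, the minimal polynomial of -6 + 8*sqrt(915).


The element -6 + 8*sqrt(915) has minimal polynomial:
x^2 + 12*x - 58524
Discriminant = (12)^2 - 4*(-58524)
= 144 + 234096
= 234240

234240


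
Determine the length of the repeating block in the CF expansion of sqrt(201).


Run the CF algorithm for sqrt(201).
a_0 = floor(sqrt(201)) = 14; set m_0=0, q_0=1.
Recurrence: m' = q*a - m,  q' = (d - m'^2)/q,  a' = floor((a_0 + m')/q').
  step 1: m=14, q=5, a=5
  step 2: m=11, q=16, a=1
  step 3: m=5, q=11, a=1
  step 4: m=6, q=15, a=1
  step 5: m=9, q=8, a=2
  step 6: m=7, q=19, a=1
  step 7: m=12, q=3, a=8
  step 8: m=12, q=19, a=1
  step 9: m=7, q=8, a=2
  step 10: m=9, q=15, a=1
  step 11: m=6, q=11, a=1
  step 12: m=5, q=16, a=1
  step 13: m=11, q=5, a=5
  step 14: m=14, q=1, a=28
a_14 = 2*a_0 = 28, so the period closes here.
sqrt(201) = [14; 5, 1, 1, 1, 2, 1, 8, 1, 2, 1, 1, 1, 5, 28]
Period length = 14

14


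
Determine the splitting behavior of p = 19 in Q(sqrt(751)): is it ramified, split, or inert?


K = Q(sqrt(751)). Since d mod 4 = 3, disc(K) = 3004.
Check p | disc: 3004 mod 19 = 2.
p does not divide disc. Compute Legendre symbol (d/p):
10^((19-1)/2) mod 19 = -1
(d/p) = -1, so p is inert: (p) stays prime with e=1, f=2, g=1.
Therefore p is inert.

inert


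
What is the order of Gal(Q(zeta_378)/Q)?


|Gal(Q(zeta_378)/Q)| = phi(378)
= 108

108


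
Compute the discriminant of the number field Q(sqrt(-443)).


For K = Q(sqrt(d)) with d squarefree: disc(K) = d if d = 1 mod 4, and disc(K) = 4d if d = 2 or 3 mod 4.
Here d = -443, and d mod 4 = 1.
d = 1 mod 4 (O_K = Z[(1+sqrt(d))/2]), so disc(K) = d = -443

-443


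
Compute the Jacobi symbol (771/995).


Compute (771/995) via quadratic reciprocity:
  reciprocity: (771/995) -> -(995/771)
  reduce: (224/771)
  pull out 2: (2/771) = -1  (since 771 mod 8 = 3)
  pull out 2: (2/771) = -1  (since 771 mod 8 = 3)
  pull out 2: (2/771) = -1  (since 771 mod 8 = 3)
  pull out 2: (2/771) = -1  (since 771 mod 8 = 3)
  pull out 2: (2/771) = -1  (since 771 mod 8 = 3)
  reciprocity: (7/771) -> -(771/7)
  reduce: (1/7)
  (1/7) = 1
Product of signs = -1

-1


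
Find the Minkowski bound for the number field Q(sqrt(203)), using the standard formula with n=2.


d = 203, d mod 4 = 3, so disc(K) = 4d = 812; |disc(K)| = 812
Real quadratic field, so n = 2, s = r2 = 0, r1 = 2
M = (n!/n^n) * (4/pi)^s * sqrt(|disc(K)|) = (2!/2^2) * (4/pi)^0 * sqrt(812)
= 0.5 * 1.000000 * 28.495614
= 14.2478

14.2478


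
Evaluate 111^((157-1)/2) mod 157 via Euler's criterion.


p = 157 is prime and the exponent is (p-1)/2 = 78, so by Euler's criterion 111^78 = (111/157) = +1 or -1 mod 157.
Compute by square-and-multiply:
  78 = 64 + 8 + 4 + 2 (binary 1001110)
  Repeated squaring mod 157: 111^1 = 111, 111^2 = 75, 111^4 = 130, 111^8 = 101, 111^16 = 153, 111^32 = 16, 111^64 = 99
  111^78 = 111^64 * 111^8 * 111^4 * 111^2 = 99 * 101 * 130 * 75 mod 157
    99 * 101 = 9999 = 108 mod 157
    108 * 130 = 14040 = 67 mod 157
    67 * 75 = 5025 = 1 mod 157
  111^78 = 1 mod 157
Result 1: 111 is a quadratic residue mod 157.
111^78 mod 157 = 1

1


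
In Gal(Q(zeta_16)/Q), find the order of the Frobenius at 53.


The Frobenius at p in Gal(Q(zeta_n)/Q) = (Z/nZ)* is the class of p, so its order is ord_16(53), the smallest k >= 1 with 53^k = 1 mod 16.
n = 16 = 2^4, phi(16) = 8; the order divides phi(n).
Divisors of 8: 1, 2, 4, 8
Repeated squaring mod 16: 53^1 = 5, 53^2 = 9, 53^4 = 1, 53^8 = 1
Test divisors in increasing order:
  k=1: 53^1 = 5 mod 16
  k=2: 53^2 = 9 mod 16
  k=4: 53^4 = 1 mod 16  <- first divisor giving 1
Order = 4

4


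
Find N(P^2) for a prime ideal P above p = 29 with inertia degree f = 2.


N(P^a) = p^(a*f)
= 29^(2*2)
= 29^4
= 707281

707281


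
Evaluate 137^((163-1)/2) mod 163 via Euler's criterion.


p = 163 is prime and the exponent is (p-1)/2 = 81, so by Euler's criterion 137^81 = (137/163) = +1 or -1 mod 163.
Compute by square-and-multiply:
  81 = 64 + 16 + 1 (binary 1010001)
  Repeated squaring mod 163: 137^1 = 137, 137^2 = 24, 137^4 = 87, 137^8 = 71, 137^16 = 151, 137^32 = 144, 137^64 = 35
  137^81 = 137^64 * 137^16 * 137^1 = 35 * 151 * 137 mod 163
    35 * 151 = 5285 = 69 mod 163
    69 * 137 = 9453 = 162 mod 163
  137^81 = 162 mod 163
Result 162 = p - 1 = -1 mod 163: 137 is a quadratic non-residue mod 163. As a residue in [0, p-1] the value is 162.
137^81 mod 163 = 162

162


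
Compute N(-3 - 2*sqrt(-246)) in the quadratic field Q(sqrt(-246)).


N(a + b*sqrt(d)) = a^2 - d*b^2
= (-3)^2 - (-246)*(-2)^2
= 9 + 984
= 993

993


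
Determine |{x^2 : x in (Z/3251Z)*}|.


For prime p, the number of non-zero quadratic residues is (p-1)/2.
= (3251-1)/2
= 1625

1625


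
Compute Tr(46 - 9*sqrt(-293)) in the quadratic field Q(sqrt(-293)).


Tr(a + b*sqrt(d)) = (a + b*sqrt(d)) + (a - b*sqrt(d)) = 2a
= 2 * (46)
= 92

92


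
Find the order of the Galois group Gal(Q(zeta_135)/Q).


|Gal(Q(zeta_135)/Q)| = phi(135)
= 72

72


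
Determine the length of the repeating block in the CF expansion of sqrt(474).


Run the CF algorithm for sqrt(474).
a_0 = floor(sqrt(474)) = 21; set m_0=0, q_0=1.
Recurrence: m' = q*a - m,  q' = (d - m'^2)/q,  a' = floor((a_0 + m')/q').
  step 1: m=21, q=33, a=1
  step 2: m=12, q=10, a=3
  step 3: m=18, q=15, a=2
  step 4: m=12, q=22, a=1
  step 5: m=10, q=17, a=1
  step 6: m=7, q=25, a=1
  step 7: m=18, q=6, a=6
  step 8: m=18, q=25, a=1
  step 9: m=7, q=17, a=1
  step 10: m=10, q=22, a=1
  step 11: m=12, q=15, a=2
  step 12: m=18, q=10, a=3
  step 13: m=12, q=33, a=1
  step 14: m=21, q=1, a=42
a_14 = 2*a_0 = 42, so the period closes here.
sqrt(474) = [21; 1, 3, 2, 1, 1, 1, 6, 1, 1, 1, 2, 3, 1, 42]
Period length = 14

14


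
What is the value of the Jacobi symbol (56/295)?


Compute (56/295) via quadratic reciprocity:
  pull out 2: (2/295) = +1  (since 295 mod 8 = 7)
  pull out 2: (2/295) = +1  (since 295 mod 8 = 7)
  pull out 2: (2/295) = +1  (since 295 mod 8 = 7)
  reciprocity: (7/295) -> -(295/7)
  reduce: (1/7)
  (1/7) = 1
Product of signs = -1

-1


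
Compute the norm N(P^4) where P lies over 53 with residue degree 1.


N(P^a) = p^(a*f)
= 53^(4*1)
= 53^4
= 7890481

7890481


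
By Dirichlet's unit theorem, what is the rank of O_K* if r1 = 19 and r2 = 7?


By Dirichlet's unit theorem:
rank = r1 + r2 - 1
= 19 + 7 - 1
= 25

25


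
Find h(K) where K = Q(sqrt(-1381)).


K = Q(sqrt(-1381)). d mod 4 = 3, so D = disc(K) = 4d = -5524
h(K) equals the number of primitive reduced positive-definite forms (a, b, c) = a*x^2 + b*x*y + c*y^2 with b^2 - 4ac = D,
where reduced means |b| <= a <= c, with b >= 0 whenever |b| = a or a = c, and primitive means gcd(a, b, c) = 1.
Reduced forces 3a^2 <= |D| = 5524, so 1 <= a <= 42; b must have the parity of D, and c = (b^2 - D)/(4a) must be an integer >= a.
Enumerate a = 1..42, b in [-a, a]:
  a=1: (1, 0, 1381)  [1]
  a=2: (2, 2, 691)  [1]
  a=3..4: none
  a=5: (5, -4, 277), (5, 4, 277)  [2]
  a=6..9: none
  a=10: (10, -6, 139), (10, 6, 139)  [2]
  a=11: (11, -8, 127), (11, 8, 127)  [2]
  a=12: none
  a=13: (13, -12, 109), (13, 12, 109)  [2]
  a=14..16: none
  a=17: (17, -16, 85), (17, 16, 85)  [2]
  a=18: none
  a=19: (19, -10, 74), (19, 10, 74)  [2]
  a=20..21: none
  a=22: (22, -14, 65), (22, 14, 65)  [2]
  a=23..24: none
  a=25: (25, -24, 61), (25, 24, 61)  [2]
  a=26: (26, -14, 55), (26, 14, 55)  [2]
  a=27..30: none
  a=31: (31, -26, 50), (31, 26, 50)  [2]
  a=32..33: none
  a=34: (34, -18, 43), (34, 18, 43)  [2]
  a=35..36: none
  a=37: (37, -10, 38), (37, 10, 38)  [2]
  a=38..42: none
Total reduced forms: 1 + 1 + 2 + 2 + 2 + 2 + 2 + 2 + 2 + 2 + 2 + 2 + 2 + 2 = 26
h = 26

26


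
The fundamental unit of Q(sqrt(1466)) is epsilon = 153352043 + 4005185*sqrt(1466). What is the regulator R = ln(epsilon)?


epsilon = 153352043 + 4005185*sqrt(1466)
= 3.0670e+08
R = ln(3.0670e+08)
= 19.5414

19.5414


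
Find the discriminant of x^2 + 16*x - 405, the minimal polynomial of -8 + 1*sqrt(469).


The element -8 + 1*sqrt(469) has minimal polynomial:
x^2 + 16*x - 405
Discriminant = (16)^2 - 4*(-405)
= 256 + 1620
= 1876

1876


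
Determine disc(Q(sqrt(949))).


For K = Q(sqrt(d)) with d squarefree: disc(K) = d if d = 1 mod 4, and disc(K) = 4d if d = 2 or 3 mod 4.
Here d = 949, and d mod 4 = 1.
d = 1 mod 4 (O_K = Z[(1+sqrt(d))/2]), so disc(K) = d = 949

949


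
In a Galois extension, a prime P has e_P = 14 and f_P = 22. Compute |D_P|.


|D_P| = e * f
= 14 * 22
= 308

308


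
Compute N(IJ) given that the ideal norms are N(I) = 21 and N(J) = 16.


N(IJ) = N(I) * N(J)
= 21 * 16
= 336

336


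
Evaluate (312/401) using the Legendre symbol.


p = 401 is prime, so compute (312/401) with the reciprocity algorithm (Jacobi-symbol steps: pull out 2s via (2/n), flip via reciprocity, reduce):
  pull out 2: (2/401) = +1  (since 401 mod 8 = 1)
  pull out 2: (2/401) = +1  (since 401 mod 8 = 1)
  pull out 2: (2/401) = +1  (since 401 mod 8 = 1)
  reciprocity: (39/401) -> +(401/39)
  reduce: (11/39)
  reciprocity: (11/39) -> -(39/11)
  reduce: (6/11)
  pull out 2: (2/11) = -1  (since 11 mod 8 = 3)
  reciprocity: (3/11) -> -(11/3)
  reduce: (2/3)
  pull out 2: (2/3) = -1  (since 3 mod 8 = 3)
  (1/3) = 1
Product of signs = 1
(312/401) = 1

1


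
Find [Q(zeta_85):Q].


The degree equals Euler's totient phi(85).
85 = 5 * 17
phi(85) = 64

64


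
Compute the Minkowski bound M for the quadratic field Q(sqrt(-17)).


d = -17, d mod 4 = 3, so disc(K) = 4d = -68; |disc(K)| = 68
Imaginary quadratic field, so n = 2, s = r2 = 1, r1 = 0
M = (n!/n^n) * (4/pi)^s * sqrt(|disc(K)|) = (2!/2^2) * (4/pi)^1 * sqrt(68)
= 0.5 * 1.273240 * 8.246211
= 5.2497

5.2497


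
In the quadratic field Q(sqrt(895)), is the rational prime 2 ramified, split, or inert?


K = Q(sqrt(895)). Since d mod 4 = 3, disc(K) = 3580.
Check p | disc: 3580 mod 2 = 0.
p divides disc, so p ramifies: (p) = P^2 with e=2, f=1, g=1.
Therefore p is ramified.

ramified


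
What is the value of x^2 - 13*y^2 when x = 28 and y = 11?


x^2 - d*y^2
= 28^2 - 13*11^2
= 784 - 1573
= -789

-789


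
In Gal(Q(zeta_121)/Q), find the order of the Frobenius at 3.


The Frobenius at p in Gal(Q(zeta_n)/Q) = (Z/nZ)* is the class of p, so its order is ord_121(3), the smallest k >= 1 with 3^k = 1 mod 121.
n = 121 = 11^2, phi(121) = 110; the order divides phi(n).
Divisors of 110: 1, 2, 5, 10, 11, 22, 55, 110
Repeated squaring mod 121: 3^1 = 3, 3^2 = 9, 3^4 = 81, 3^8 = 27, 3^16 = 3, 3^32 = 9, 3^64 = 81
Test divisors in increasing order:
  k=1: 3^1 = 3 mod 121
  k=2: 3^2 = 9 mod 121
  k=5: 3^5 = 81 * 3 = 1 mod 121  <- first divisor giving 1
Order = 5

5


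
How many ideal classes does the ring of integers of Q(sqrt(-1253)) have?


K = Q(sqrt(-1253)). d mod 4 = 3, so D = disc(K) = 4d = -5012
h(K) equals the number of primitive reduced positive-definite forms (a, b, c) = a*x^2 + b*x*y + c*y^2 with b^2 - 4ac = D,
where reduced means |b| <= a <= c, with b >= 0 whenever |b| = a or a = c, and primitive means gcd(a, b, c) = 1.
Reduced forces 3a^2 <= |D| = 5012, so 1 <= a <= 40; b must have the parity of D, and c = (b^2 - D)/(4a) must be an integer >= a.
Enumerate a = 1..40, b in [-a, a]:
  a=1: (1, 0, 1253)  [1]
  a=2: (2, 2, 627)  [1]
  a=3: (3, -2, 418), (3, 2, 418)  [2]
  a=4..5: none
  a=6: (6, -2, 209), (6, 2, 209)  [2]
  a=7: (7, 0, 179)  [1]
  a=8: none
  a=9: (9, -8, 141), (9, 8, 141)  [2]
  a=10: none
  a=11: (11, -2, 114), (11, 2, 114)  [2]
  a=12..13: none
  a=14: (14, 14, 93)  [1]
  a=15..17: none
  a=18: (18, -10, 71), (18, 10, 71)  [2]
  a=19: (19, -2, 66), (19, 2, 66)  [2]
  a=20: none
  a=21: (21, -14, 62), (21, 14, 62)  [2]
  a=22: (22, -2, 57), (22, 2, 57)  [2]
  a=23: (23, -18, 58), (23, 18, 58)  [2]
  a=24..26: none
  a=27: (27, -8, 47), (27, 8, 47)  [2]
  a=28: none
  a=29: (29, -18, 46), (29, 18, 46)  [2]
  a=30: none
  a=31: (31, -14, 42), (31, 14, 42)  [2]
  a=32: none
  a=33: (33, -20, 41), (33, -2, 38), (33, 2, 38), (33, 20, 41)  [4]
  a=34..40: none
Total reduced forms: 1 + 1 + 2 + 2 + 1 + 2 + 2 + 1 + 2 + 2 + 2 + 2 + 2 + 2 + 2 + 2 + 4 = 32
h = 32

32


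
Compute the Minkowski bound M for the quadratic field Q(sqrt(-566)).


d = -566, d mod 4 = 2, so disc(K) = 4d = -2264; |disc(K)| = 2264
Imaginary quadratic field, so n = 2, s = r2 = 1, r1 = 0
M = (n!/n^n) * (4/pi)^s * sqrt(|disc(K)|) = (2!/2^2) * (4/pi)^1 * sqrt(2264)
= 0.5 * 1.273240 * 47.581509
= 30.2913

30.2913


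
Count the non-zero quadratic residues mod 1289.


For prime p, the number of non-zero quadratic residues is (p-1)/2.
= (1289-1)/2
= 644

644


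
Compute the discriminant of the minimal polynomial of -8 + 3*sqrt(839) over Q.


The element -8 + 3*sqrt(839) has minimal polynomial:
x^2 + 16*x - 7487
Discriminant = (16)^2 - 4*(-7487)
= 256 + 29948
= 30204

30204


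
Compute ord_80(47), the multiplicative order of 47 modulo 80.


We want ord_80(47), the smallest k >= 1 with 47^k = 1 mod 80.
n = 80 = 2^4 * 5, phi(80) = 32; the order divides phi(n).
Divisors of 32: 1, 2, 4, 8, 16, 32
Repeated squaring mod 80: 47^1 = 47, 47^2 = 49, 47^4 = 1, 47^8 = 1, 47^16 = 1, 47^32 = 1
Test divisors in increasing order:
  k=1: 47^1 = 47 mod 80
  k=2: 47^2 = 49 mod 80
  k=4: 47^4 = 1 mod 80  <- first divisor giving 1
Order = 4

4


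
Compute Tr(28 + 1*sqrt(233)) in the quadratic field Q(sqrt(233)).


Tr(a + b*sqrt(d)) = (a + b*sqrt(d)) + (a - b*sqrt(d)) = 2a
= 2 * (28)
= 56

56


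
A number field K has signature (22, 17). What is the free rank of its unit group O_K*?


By Dirichlet's unit theorem:
rank = r1 + r2 - 1
= 22 + 17 - 1
= 38

38


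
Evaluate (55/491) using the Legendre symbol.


p = 491 is prime, so compute (55/491) with the reciprocity algorithm (Jacobi-symbol steps: pull out 2s via (2/n), flip via reciprocity, reduce):
  reciprocity: (55/491) -> -(491/55)
  reduce: (51/55)
  reciprocity: (51/55) -> -(55/51)
  reduce: (4/51)
  pull out 2: (2/51) = -1  (since 51 mod 8 = 3)
  pull out 2: (2/51) = -1  (since 51 mod 8 = 3)
  (1/51) = 1
Product of signs = 1
(55/491) = 1

1


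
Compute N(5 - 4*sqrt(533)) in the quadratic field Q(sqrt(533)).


N(a + b*sqrt(d)) = a^2 - d*b^2
= (5)^2 - (533)*(-4)^2
= 25 - 8528
= -8503

-8503


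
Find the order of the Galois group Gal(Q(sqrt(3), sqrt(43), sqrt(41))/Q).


The 3 square roots of distinct primes are multiplicatively independent over Q,
so [K:Q] = 2^3 and Gal(K/Q) is isomorphic to (Z/2Z)^3.
|Gal| = 2^3 = 8

8


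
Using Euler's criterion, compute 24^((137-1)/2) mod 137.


p = 137 is prime and the exponent is (p-1)/2 = 68, so by Euler's criterion 24^68 = (24/137) = +1 or -1 mod 137.
Compute by square-and-multiply:
  68 = 64 + 4 (binary 1000100)
  Repeated squaring mod 137: 24^1 = 24, 24^2 = 28, 24^4 = 99, 24^8 = 74, 24^16 = 133, 24^32 = 16, 24^64 = 119
  24^68 = 24^64 * 24^4 = 119 * 99 mod 137
    119 * 99 = 11781 = 136 mod 137
  24^68 = 136 mod 137
Result 136 = p - 1 = -1 mod 137: 24 is a quadratic non-residue mod 137. As a residue in [0, p-1] the value is 136.
24^68 mod 137 = 136

136


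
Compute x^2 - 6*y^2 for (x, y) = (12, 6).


x^2 - d*y^2
= 12^2 - 6*6^2
= 144 - 216
= -72

-72


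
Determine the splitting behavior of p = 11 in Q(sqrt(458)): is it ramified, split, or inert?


K = Q(sqrt(458)). Since d mod 4 = 2, disc(K) = 1832.
Check p | disc: 1832 mod 11 = 6.
p does not divide disc. Compute Legendre symbol (d/p):
7^((11-1)/2) mod 11 = -1
(d/p) = -1, so p is inert: (p) stays prime with e=1, f=2, g=1.
Therefore p is inert.

inert


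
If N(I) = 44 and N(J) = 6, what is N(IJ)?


N(IJ) = N(I) * N(J)
= 44 * 6
= 264

264


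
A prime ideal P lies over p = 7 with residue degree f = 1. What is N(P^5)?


N(P^a) = p^(a*f)
= 7^(5*1)
= 7^5
= 16807

16807


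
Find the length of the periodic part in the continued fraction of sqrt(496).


Run the CF algorithm for sqrt(496).
a_0 = floor(sqrt(496)) = 22; set m_0=0, q_0=1.
Recurrence: m' = q*a - m,  q' = (d - m'^2)/q,  a' = floor((a_0 + m')/q').
  step 1: m=22, q=12, a=3
  step 2: m=14, q=25, a=1
  step 3: m=11, q=15, a=2
  step 4: m=19, q=9, a=4
  step 5: m=17, q=23, a=1
  step 6: m=6, q=20, a=1
  step 7: m=14, q=15, a=2
  step 8: m=16, q=16, a=2
  step 9: m=16, q=15, a=2
  step 10: m=14, q=20, a=1
  step 11: m=6, q=23, a=1
  step 12: m=17, q=9, a=4
  step 13: m=19, q=15, a=2
  step 14: m=11, q=25, a=1
  step 15: m=14, q=12, a=3
  step 16: m=22, q=1, a=44
a_16 = 2*a_0 = 44, so the period closes here.
sqrt(496) = [22; 3, 1, 2, 4, 1, 1, 2, 2, 2, 1, 1, 4, 2, 1, 3, 44]
Period length = 16

16


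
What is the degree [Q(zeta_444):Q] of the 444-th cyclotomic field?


The degree equals Euler's totient phi(444).
444 = 2^2 * 3 * 37
phi(444) = 144

144


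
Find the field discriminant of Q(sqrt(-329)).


For K = Q(sqrt(d)) with d squarefree: disc(K) = d if d = 1 mod 4, and disc(K) = 4d if d = 2 or 3 mod 4.
Here d = -329, and d mod 4 = 3.
d = 3 mod 4, not 1 (O_K = Z[sqrt(d)]), so disc(K) = 4d = 4 * (-329) = -1316

-1316


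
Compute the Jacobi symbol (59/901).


Compute (59/901) via quadratic reciprocity:
  reciprocity: (59/901) -> +(901/59)
  reduce: (16/59)
  pull out 2: (2/59) = -1  (since 59 mod 8 = 3)
  pull out 2: (2/59) = -1  (since 59 mod 8 = 3)
  pull out 2: (2/59) = -1  (since 59 mod 8 = 3)
  pull out 2: (2/59) = -1  (since 59 mod 8 = 3)
  (1/59) = 1
Product of signs = 1

1


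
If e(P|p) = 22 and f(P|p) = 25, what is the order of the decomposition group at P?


|D_P| = e * f
= 22 * 25
= 550

550


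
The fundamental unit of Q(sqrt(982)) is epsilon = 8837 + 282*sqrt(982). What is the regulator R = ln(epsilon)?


epsilon = 8837 + 282*sqrt(982)
= 17673.9999
R = ln(17673.9999)
= 9.7798

9.7798


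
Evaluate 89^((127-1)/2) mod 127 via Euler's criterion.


p = 127 is prime and the exponent is (p-1)/2 = 63, so by Euler's criterion 89^63 = (89/127) = +1 or -1 mod 127.
Compute by square-and-multiply:
  63 = 32 + 16 + 8 + 4 + 2 + 1 (binary 111111)
  Repeated squaring mod 127: 89^1 = 89, 89^2 = 47, 89^4 = 50, 89^8 = 87, 89^16 = 76, 89^32 = 61
  89^63 = 89^32 * 89^16 * 89^8 * 89^4 * 89^2 * 89^1 = 61 * 76 * 87 * 50 * 47 * 89 mod 127
    61 * 76 = 4636 = 64 mod 127
    64 * 87 = 5568 = 107 mod 127
    107 * 50 = 5350 = 16 mod 127
    16 * 47 = 752 = 117 mod 127
    117 * 89 = 10413 = 126 mod 127
  89^63 = 126 mod 127
Result 126 = p - 1 = -1 mod 127: 89 is a quadratic non-residue mod 127. As a residue in [0, p-1] the value is 126.
89^63 mod 127 = 126

126


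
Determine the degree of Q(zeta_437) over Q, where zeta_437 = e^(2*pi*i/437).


The degree equals Euler's totient phi(437).
437 = 19 * 23
phi(437) = 396

396


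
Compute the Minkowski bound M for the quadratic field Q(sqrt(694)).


d = 694, d mod 4 = 2, so disc(K) = 4d = 2776; |disc(K)| = 2776
Real quadratic field, so n = 2, s = r2 = 0, r1 = 2
M = (n!/n^n) * (4/pi)^s * sqrt(|disc(K)|) = (2!/2^2) * (4/pi)^0 * sqrt(2776)
= 0.5 * 1.000000 * 52.687759
= 26.3439

26.3439


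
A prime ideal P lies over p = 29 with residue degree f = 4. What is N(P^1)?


N(P^a) = p^(a*f)
= 29^(1*4)
= 29^4
= 707281

707281


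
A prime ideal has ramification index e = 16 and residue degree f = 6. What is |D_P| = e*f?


|D_P| = e * f
= 16 * 6
= 96

96


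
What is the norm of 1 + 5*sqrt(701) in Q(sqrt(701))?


N(a + b*sqrt(d)) = a^2 - d*b^2
= (1)^2 - (701)*(5)^2
= 1 - 17525
= -17524

-17524


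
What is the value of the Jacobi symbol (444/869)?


Compute (444/869) via quadratic reciprocity:
  pull out 2: (2/869) = -1  (since 869 mod 8 = 5)
  pull out 2: (2/869) = -1  (since 869 mod 8 = 5)
  reciprocity: (111/869) -> +(869/111)
  reduce: (92/111)
  pull out 2: (2/111) = +1  (since 111 mod 8 = 7)
  pull out 2: (2/111) = +1  (since 111 mod 8 = 7)
  reciprocity: (23/111) -> -(111/23)
  reduce: (19/23)
  reciprocity: (19/23) -> -(23/19)
  reduce: (4/19)
  pull out 2: (2/19) = -1  (since 19 mod 8 = 3)
  pull out 2: (2/19) = -1  (since 19 mod 8 = 3)
  (1/19) = 1
Product of signs = 1

1


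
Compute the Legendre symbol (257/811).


p = 811 is prime, so compute (257/811) with the reciprocity algorithm (Jacobi-symbol steps: pull out 2s via (2/n), flip via reciprocity, reduce):
  reciprocity: (257/811) -> +(811/257)
  reduce: (40/257)
  pull out 2: (2/257) = +1  (since 257 mod 8 = 1)
  pull out 2: (2/257) = +1  (since 257 mod 8 = 1)
  pull out 2: (2/257) = +1  (since 257 mod 8 = 1)
  reciprocity: (5/257) -> +(257/5)
  reduce: (2/5)
  pull out 2: (2/5) = -1  (since 5 mod 8 = 5)
  (1/5) = 1
Product of signs = -1
(257/811) = -1

-1


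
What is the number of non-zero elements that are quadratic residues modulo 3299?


For prime p, the number of non-zero quadratic residues is (p-1)/2.
= (3299-1)/2
= 1649

1649


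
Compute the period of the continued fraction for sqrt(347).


Run the CF algorithm for sqrt(347).
a_0 = floor(sqrt(347)) = 18; set m_0=0, q_0=1.
Recurrence: m' = q*a - m,  q' = (d - m'^2)/q,  a' = floor((a_0 + m')/q').
  step 1: m=18, q=23, a=1
  step 2: m=5, q=14, a=1
  step 3: m=9, q=19, a=1
  step 4: m=10, q=13, a=2
  step 5: m=16, q=7, a=4
  step 6: m=12, q=29, a=1
  step 7: m=17, q=2, a=17
  step 8: m=17, q=29, a=1
  step 9: m=12, q=7, a=4
  step 10: m=16, q=13, a=2
  step 11: m=10, q=19, a=1
  step 12: m=9, q=14, a=1
  step 13: m=5, q=23, a=1
  step 14: m=18, q=1, a=36
a_14 = 2*a_0 = 36, so the period closes here.
sqrt(347) = [18; 1, 1, 1, 2, 4, 1, 17, 1, 4, 2, 1, 1, 1, 36]
Period length = 14

14


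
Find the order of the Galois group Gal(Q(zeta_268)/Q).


|Gal(Q(zeta_268)/Q)| = phi(268)
= 132

132


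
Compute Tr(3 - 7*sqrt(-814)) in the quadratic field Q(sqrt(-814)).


Tr(a + b*sqrt(d)) = (a + b*sqrt(d)) + (a - b*sqrt(d)) = 2a
= 2 * (3)
= 6

6


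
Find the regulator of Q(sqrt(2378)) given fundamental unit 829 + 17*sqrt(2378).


epsilon = 829 + 17*sqrt(2378)
= 1658.0006
R = ln(1658.0006)
= 7.4134

7.4134


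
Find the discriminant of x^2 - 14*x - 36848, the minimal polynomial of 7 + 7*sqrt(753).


The element 7 + 7*sqrt(753) has minimal polynomial:
x^2 - 14*x - 36848
Discriminant = (-14)^2 - 4*(-36848)
= 196 + 147392
= 147588

147588


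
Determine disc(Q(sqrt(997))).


For K = Q(sqrt(d)) with d squarefree: disc(K) = d if d = 1 mod 4, and disc(K) = 4d if d = 2 or 3 mod 4.
Here d = 997, and d mod 4 = 1.
d = 1 mod 4 (O_K = Z[(1+sqrt(d))/2]), so disc(K) = d = 997

997


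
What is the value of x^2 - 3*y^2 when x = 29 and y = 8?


x^2 - d*y^2
= 29^2 - 3*8^2
= 841 - 192
= 649

649


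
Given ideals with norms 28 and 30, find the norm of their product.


N(IJ) = N(I) * N(J)
= 28 * 30
= 840

840


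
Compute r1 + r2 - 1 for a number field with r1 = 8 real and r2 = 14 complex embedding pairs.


By Dirichlet's unit theorem:
rank = r1 + r2 - 1
= 8 + 14 - 1
= 21

21


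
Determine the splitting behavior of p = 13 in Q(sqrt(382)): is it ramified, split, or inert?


K = Q(sqrt(382)). Since d mod 4 = 2, disc(K) = 1528.
Check p | disc: 1528 mod 13 = 7.
p does not divide disc. Compute Legendre symbol (d/p):
5^((13-1)/2) mod 13 = -1
(d/p) = -1, so p is inert: (p) stays prime with e=1, f=2, g=1.
Therefore p is inert.

inert


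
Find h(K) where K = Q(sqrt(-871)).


K = Q(sqrt(-871)). d mod 4 = 1, so D = disc(K) = d = -871
h(K) equals the number of primitive reduced positive-definite forms (a, b, c) = a*x^2 + b*x*y + c*y^2 with b^2 - 4ac = D,
where reduced means |b| <= a <= c, with b >= 0 whenever |b| = a or a = c, and primitive means gcd(a, b, c) = 1.
Reduced forces 3a^2 <= |D| = 871, so 1 <= a <= 17; b must have the parity of D, and c = (b^2 - D)/(4a) must be an integer >= a.
Enumerate a = 1..17, b in [-a, a]:
  a=1: (1, 1, 218)  [1]
  a=2: (2, -1, 109), (2, 1, 109)  [2]
  a=3: none
  a=4: (4, -3, 55), (4, 3, 55)  [2]
  a=5: (5, -3, 44), (5, 3, 44)  [2]
  a=6: none
  a=7: (7, -5, 32), (7, 5, 32)  [2]
  a=8: (8, -5, 28), (8, 5, 28)  [2]
  a=9: none
  a=10: (10, -7, 23), (10, -3, 22), (10, 3, 22), (10, 7, 23)  [4]
  a=11: (11, -3, 20), (11, 3, 20)  [2]
  a=12: none
  a=13: (13, 13, 20)  [1]
  a=14: (14, -9, 17), (14, -5, 16), (14, 5, 16), (14, 9, 17)  [4]
  a=15..17: none
Total reduced forms: 1 + 2 + 2 + 2 + 2 + 2 + 4 + 2 + 1 + 4 = 22
h = 22

22


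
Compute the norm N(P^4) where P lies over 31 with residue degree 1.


N(P^a) = p^(a*f)
= 31^(4*1)
= 31^4
= 923521

923521


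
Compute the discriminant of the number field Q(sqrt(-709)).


For K = Q(sqrt(d)) with d squarefree: disc(K) = d if d = 1 mod 4, and disc(K) = 4d if d = 2 or 3 mod 4.
Here d = -709, and d mod 4 = 3.
d = 3 mod 4, not 1 (O_K = Z[sqrt(d)]), so disc(K) = 4d = 4 * (-709) = -2836

-2836


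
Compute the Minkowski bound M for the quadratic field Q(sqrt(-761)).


d = -761, d mod 4 = 3, so disc(K) = 4d = -3044; |disc(K)| = 3044
Imaginary quadratic field, so n = 2, s = r2 = 1, r1 = 0
M = (n!/n^n) * (4/pi)^s * sqrt(|disc(K)|) = (2!/2^2) * (4/pi)^1 * sqrt(3044)
= 0.5 * 1.273240 * 55.172457
= 35.1239

35.1239


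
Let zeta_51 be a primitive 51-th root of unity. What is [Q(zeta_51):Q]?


The degree equals Euler's totient phi(51).
51 = 3 * 17
phi(51) = 32

32


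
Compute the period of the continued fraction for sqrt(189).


Run the CF algorithm for sqrt(189).
a_0 = floor(sqrt(189)) = 13; set m_0=0, q_0=1.
Recurrence: m' = q*a - m,  q' = (d - m'^2)/q,  a' = floor((a_0 + m')/q').
  step 1: m=13, q=20, a=1
  step 2: m=7, q=7, a=2
  step 3: m=7, q=20, a=1
  step 4: m=13, q=1, a=26
a_4 = 2*a_0 = 26, so the period closes here.
sqrt(189) = [13; 1, 2, 1, 26]
Period length = 4

4


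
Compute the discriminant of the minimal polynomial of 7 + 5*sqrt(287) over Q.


The element 7 + 5*sqrt(287) has minimal polynomial:
x^2 - 14*x - 7126
Discriminant = (-14)^2 - 4*(-7126)
= 196 + 28504
= 28700

28700


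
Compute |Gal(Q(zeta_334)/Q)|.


|Gal(Q(zeta_334)/Q)| = phi(334)
= 166

166


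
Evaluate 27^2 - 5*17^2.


x^2 - d*y^2
= 27^2 - 5*17^2
= 729 - 1445
= -716

-716


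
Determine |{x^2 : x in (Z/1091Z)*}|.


For prime p, the number of non-zero quadratic residues is (p-1)/2.
= (1091-1)/2
= 545

545


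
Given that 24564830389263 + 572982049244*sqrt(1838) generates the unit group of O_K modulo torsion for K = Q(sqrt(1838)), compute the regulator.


epsilon = 24564830389263 + 572982049244*sqrt(1838)
= 4.9130e+13
R = ln(4.9130e+13)
= 31.5255

31.5255


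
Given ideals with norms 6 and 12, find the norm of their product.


N(IJ) = N(I) * N(J)
= 6 * 12
= 72

72


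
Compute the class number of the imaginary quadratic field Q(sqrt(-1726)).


K = Q(sqrt(-1726)). d mod 4 = 2, so D = disc(K) = 4d = -6904
h(K) equals the number of primitive reduced positive-definite forms (a, b, c) = a*x^2 + b*x*y + c*y^2 with b^2 - 4ac = D,
where reduced means |b| <= a <= c, with b >= 0 whenever |b| = a or a = c, and primitive means gcd(a, b, c) = 1.
Reduced forces 3a^2 <= |D| = 6904, so 1 <= a <= 47; b must have the parity of D, and c = (b^2 - D)/(4a) must be an integer >= a.
Enumerate a = 1..47, b in [-a, a]:
  a=1: (1, 0, 1726)  [1]
  a=2: (2, 0, 863)  [1]
  a=3..4: none
  a=5: (5, -4, 346), (5, 4, 346)  [2]
  a=6..9: none
  a=10: (10, -4, 173), (10, 4, 173)  [2]
  a=11: (11, -2, 157), (11, 2, 157)  [2]
  a=12: none
  a=13: (13, -8, 134), (13, 8, 134)  [2]
  a=14..16: none
  a=17: (17, -10, 103), (17, 10, 103)  [2]
  a=18..21: none
  a=22: (22, -20, 83), (22, 20, 83)  [2]
  a=23..24: none
  a=25: (25, -14, 71), (25, 14, 71)  [2]
  a=26: (26, -8, 67), (26, 8, 67)  [2]
  a=27..30: none
  a=31: (31, -28, 62), (31, 28, 62)  [2]
  a=32..33: none
  a=34: (34, -24, 55), (34, 24, 55)  [2]
  a=35..40: none
  a=41: (41, -36, 50), (41, 36, 50)  [2]
  a=42..47: none
Total reduced forms: 1 + 1 + 2 + 2 + 2 + 2 + 2 + 2 + 2 + 2 + 2 + 2 + 2 = 24
h = 24

24


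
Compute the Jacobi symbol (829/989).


Compute (829/989) via quadratic reciprocity:
  reciprocity: (829/989) -> +(989/829)
  reduce: (160/829)
  pull out 2: (2/829) = -1  (since 829 mod 8 = 5)
  pull out 2: (2/829) = -1  (since 829 mod 8 = 5)
  pull out 2: (2/829) = -1  (since 829 mod 8 = 5)
  pull out 2: (2/829) = -1  (since 829 mod 8 = 5)
  pull out 2: (2/829) = -1  (since 829 mod 8 = 5)
  reciprocity: (5/829) -> +(829/5)
  reduce: (4/5)
  pull out 2: (2/5) = -1  (since 5 mod 8 = 5)
  pull out 2: (2/5) = -1  (since 5 mod 8 = 5)
  (1/5) = 1
Product of signs = -1

-1


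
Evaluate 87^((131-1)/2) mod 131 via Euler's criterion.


p = 131 is prime and the exponent is (p-1)/2 = 65, so by Euler's criterion 87^65 = (87/131) = +1 or -1 mod 131.
Compute by square-and-multiply:
  65 = 64 + 1 (binary 1000001)
  Repeated squaring mod 131: 87^1 = 87, 87^2 = 102, 87^4 = 55, 87^8 = 12, 87^16 = 13, 87^32 = 38, 87^64 = 3
  87^65 = 87^64 * 87^1 = 3 * 87 mod 131
    3 * 87 = 261 = 130 mod 131
  87^65 = 130 mod 131
Result 130 = p - 1 = -1 mod 131: 87 is a quadratic non-residue mod 131. As a residue in [0, p-1] the value is 130.
87^65 mod 131 = 130

130


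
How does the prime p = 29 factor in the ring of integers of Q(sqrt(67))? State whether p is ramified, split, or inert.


K = Q(sqrt(67)). Since d mod 4 = 3, disc(K) = 268.
Check p | disc: 268 mod 29 = 7.
p does not divide disc. Compute Legendre symbol (d/p):
9^((29-1)/2) mod 29 = 1
(d/p) = 1, so p splits: (p) = P*P' with e=1, f=1, g=2.
Therefore p is split.

split


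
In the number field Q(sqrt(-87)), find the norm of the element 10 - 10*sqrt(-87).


N(a + b*sqrt(d)) = a^2 - d*b^2
= (10)^2 - (-87)*(-10)^2
= 100 + 8700
= 8800

8800


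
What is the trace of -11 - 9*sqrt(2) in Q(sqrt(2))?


Tr(a + b*sqrt(d)) = (a + b*sqrt(d)) + (a - b*sqrt(d)) = 2a
= 2 * (-11)
= -22

-22


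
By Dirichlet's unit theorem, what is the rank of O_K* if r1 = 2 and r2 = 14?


By Dirichlet's unit theorem:
rank = r1 + r2 - 1
= 2 + 14 - 1
= 15

15


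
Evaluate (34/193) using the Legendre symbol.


p = 193 is prime, so compute (34/193) with the reciprocity algorithm (Jacobi-symbol steps: pull out 2s via (2/n), flip via reciprocity, reduce):
  pull out 2: (2/193) = +1  (since 193 mod 8 = 1)
  reciprocity: (17/193) -> +(193/17)
  reduce: (6/17)
  pull out 2: (2/17) = +1  (since 17 mod 8 = 1)
  reciprocity: (3/17) -> +(17/3)
  reduce: (2/3)
  pull out 2: (2/3) = -1  (since 3 mod 8 = 3)
  (1/3) = 1
Product of signs = -1
(34/193) = -1

-1


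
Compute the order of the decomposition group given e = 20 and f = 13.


|D_P| = e * f
= 20 * 13
= 260

260


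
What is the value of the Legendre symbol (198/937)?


p = 937 is prime, so compute (198/937) with the reciprocity algorithm (Jacobi-symbol steps: pull out 2s via (2/n), flip via reciprocity, reduce):
  pull out 2: (2/937) = +1  (since 937 mod 8 = 1)
  reciprocity: (99/937) -> +(937/99)
  reduce: (46/99)
  pull out 2: (2/99) = -1  (since 99 mod 8 = 3)
  reciprocity: (23/99) -> -(99/23)
  reduce: (7/23)
  reciprocity: (7/23) -> -(23/7)
  reduce: (2/7)
  pull out 2: (2/7) = +1  (since 7 mod 8 = 7)
  (1/7) = 1
Product of signs = -1
(198/937) = -1

-1


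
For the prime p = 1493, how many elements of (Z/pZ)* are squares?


For prime p, the number of non-zero quadratic residues is (p-1)/2.
= (1493-1)/2
= 746

746


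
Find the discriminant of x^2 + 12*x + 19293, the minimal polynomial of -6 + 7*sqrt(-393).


The element -6 + 7*sqrt(-393) has minimal polynomial:
x^2 + 12*x + 19293
Discriminant = (12)^2 - 4*(19293)
= 144 - 77172
= -77028

-77028


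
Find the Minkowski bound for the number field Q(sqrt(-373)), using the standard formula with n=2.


d = -373, d mod 4 = 3, so disc(K) = 4d = -1492; |disc(K)| = 1492
Imaginary quadratic field, so n = 2, s = r2 = 1, r1 = 0
M = (n!/n^n) * (4/pi)^s * sqrt(|disc(K)|) = (2!/2^2) * (4/pi)^1 * sqrt(1492)
= 0.5 * 1.273240 * 38.626416
= 24.5903

24.5903


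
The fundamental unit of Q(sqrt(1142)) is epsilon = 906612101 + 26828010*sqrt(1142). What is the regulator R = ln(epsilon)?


epsilon = 906612101 + 26828010*sqrt(1142)
= 1.8132e+09
R = ln(1.8132e+09)
= 21.3184

21.3184


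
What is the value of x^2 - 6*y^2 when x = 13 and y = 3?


x^2 - d*y^2
= 13^2 - 6*3^2
= 169 - 54
= 115

115


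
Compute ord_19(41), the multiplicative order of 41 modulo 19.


We want ord_19(41), the smallest k >= 1 with 41^k = 1 mod 19.
n = 19 = 19, phi(19) = 18; the order divides phi(n).
Divisors of 18: 1, 2, 3, 6, 9, 18
Repeated squaring mod 19: 41^1 = 3, 41^2 = 9, 41^4 = 5, 41^8 = 6, 41^16 = 17
Test divisors in increasing order:
  k=1: 41^1 = 3 mod 19
  k=2: 41^2 = 9 mod 19
  k=3: 41^3 = 9 * 3 = 8 mod 19
  k=6: 41^6 = 5 * 9 = 7 mod 19
  k=9: 41^9 = 6 * 3 = 18 mod 19
  k=18: 41^18 = 17 * 9 = 1 mod 19  <- first divisor giving 1
Order = 18

18


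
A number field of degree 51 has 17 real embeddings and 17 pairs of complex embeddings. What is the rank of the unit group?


By Dirichlet's unit theorem:
rank = r1 + r2 - 1
= 17 + 17 - 1
= 33

33


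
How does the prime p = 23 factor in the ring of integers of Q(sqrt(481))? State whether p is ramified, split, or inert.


K = Q(sqrt(481)). Since d mod 4 = 1, disc(K) = 481.
Check p | disc: 481 mod 23 = 21.
p does not divide disc. Compute Legendre symbol (d/p):
21^((23-1)/2) mod 23 = -1
(d/p) = -1, so p is inert: (p) stays prime with e=1, f=2, g=1.
Therefore p is inert.

inert


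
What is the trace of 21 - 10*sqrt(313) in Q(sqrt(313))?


Tr(a + b*sqrt(d)) = (a + b*sqrt(d)) + (a - b*sqrt(d)) = 2a
= 2 * (21)
= 42

42


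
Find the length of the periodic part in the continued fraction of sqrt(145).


Run the CF algorithm for sqrt(145).
a_0 = floor(sqrt(145)) = 12; set m_0=0, q_0=1.
Recurrence: m' = q*a - m,  q' = (d - m'^2)/q,  a' = floor((a_0 + m')/q').
  step 1: m=12, q=1, a=24
a_1 = 2*a_0 = 24, so the period closes here.
sqrt(145) = [12; 24]
Period length = 1

1


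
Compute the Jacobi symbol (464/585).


Compute (464/585) via quadratic reciprocity:
  pull out 2: (2/585) = +1  (since 585 mod 8 = 1)
  pull out 2: (2/585) = +1  (since 585 mod 8 = 1)
  pull out 2: (2/585) = +1  (since 585 mod 8 = 1)
  pull out 2: (2/585) = +1  (since 585 mod 8 = 1)
  reciprocity: (29/585) -> +(585/29)
  reduce: (5/29)
  reciprocity: (5/29) -> +(29/5)
  reduce: (4/5)
  pull out 2: (2/5) = -1  (since 5 mod 8 = 5)
  pull out 2: (2/5) = -1  (since 5 mod 8 = 5)
  (1/5) = 1
Product of signs = 1

1


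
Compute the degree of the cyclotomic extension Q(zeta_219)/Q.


The degree equals Euler's totient phi(219).
219 = 3 * 73
phi(219) = 144

144


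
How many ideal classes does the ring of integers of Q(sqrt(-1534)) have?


K = Q(sqrt(-1534)). d mod 4 = 2, so D = disc(K) = 4d = -6136
h(K) equals the number of primitive reduced positive-definite forms (a, b, c) = a*x^2 + b*x*y + c*y^2 with b^2 - 4ac = D,
where reduced means |b| <= a <= c, with b >= 0 whenever |b| = a or a = c, and primitive means gcd(a, b, c) = 1.
Reduced forces 3a^2 <= |D| = 6136, so 1 <= a <= 45; b must have the parity of D, and c = (b^2 - D)/(4a) must be an integer >= a.
Enumerate a = 1..45, b in [-a, a]:
  a=1: (1, 0, 1534)  [1]
  a=2: (2, 0, 767)  [1]
  a=3..4: none
  a=5: (5, -2, 307), (5, 2, 307)  [2]
  a=6..9: none
  a=10: (10, -8, 155), (10, 8, 155)  [2]
  a=11..12: none
  a=13: (13, 0, 118)  [1]
  a=14..16: none
  a=17: (17, -16, 94), (17, 16, 94)  [2]
  a=18: none
  a=19: (19, -18, 85), (19, 18, 85)  [2]
  a=20..24: none
  a=25: (25, -8, 62), (25, 8, 62)  [2]
  a=26: (26, 0, 59)  [1]
  a=27..30: none
  a=31: (31, -8, 50), (31, 8, 50)  [2]
  a=32..33: none
  a=34: (34, -16, 47), (34, 16, 47)  [2]
  a=35..37: none
  a=38: (38, -20, 43), (38, 20, 43)  [2]
  a=39..45: none
Total reduced forms: 1 + 1 + 2 + 2 + 1 + 2 + 2 + 2 + 1 + 2 + 2 + 2 = 20
h = 20

20


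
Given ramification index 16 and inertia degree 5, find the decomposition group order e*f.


|D_P| = e * f
= 16 * 5
= 80

80


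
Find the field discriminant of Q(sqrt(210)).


For K = Q(sqrt(d)) with d squarefree: disc(K) = d if d = 1 mod 4, and disc(K) = 4d if d = 2 or 3 mod 4.
Here d = 210, and d mod 4 = 2.
d = 2 mod 4, not 1 (O_K = Z[sqrt(d)]), so disc(K) = 4d = 4 * (210) = 840

840


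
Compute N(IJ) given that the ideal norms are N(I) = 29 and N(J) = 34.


N(IJ) = N(I) * N(J)
= 29 * 34
= 986

986


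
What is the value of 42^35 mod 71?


p = 71 is prime and the exponent is (p-1)/2 = 35, so by Euler's criterion 42^35 = (42/71) = +1 or -1 mod 71.
Compute by square-and-multiply:
  35 = 32 + 2 + 1 (binary 100011)
  Repeated squaring mod 71: 42^1 = 42, 42^2 = 60, 42^4 = 50, 42^8 = 15, 42^16 = 12, 42^32 = 2
  42^35 = 42^32 * 42^2 * 42^1 = 2 * 60 * 42 mod 71
    2 * 60 = 120 = 49 mod 71
    49 * 42 = 2058 = 70 mod 71
  42^35 = 70 mod 71
Result 70 = p - 1 = -1 mod 71: 42 is a quadratic non-residue mod 71. As a residue in [0, p-1] the value is 70.
42^35 mod 71 = 70

70


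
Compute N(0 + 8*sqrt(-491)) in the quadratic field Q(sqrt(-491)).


N(a + b*sqrt(d)) = a^2 - d*b^2
= (0)^2 - (-491)*(8)^2
= 0 + 31424
= 31424

31424


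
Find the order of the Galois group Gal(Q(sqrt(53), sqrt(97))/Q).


The 2 square roots of distinct primes are multiplicatively independent over Q,
so [K:Q] = 2^2 and Gal(K/Q) is isomorphic to (Z/2Z)^2.
|Gal| = 2^2 = 4

4


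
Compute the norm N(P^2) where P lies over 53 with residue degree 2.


N(P^a) = p^(a*f)
= 53^(2*2)
= 53^4
= 7890481

7890481


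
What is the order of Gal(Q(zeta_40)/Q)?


|Gal(Q(zeta_40)/Q)| = phi(40)
= 16

16


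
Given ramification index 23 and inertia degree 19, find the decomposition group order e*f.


|D_P| = e * f
= 23 * 19
= 437

437


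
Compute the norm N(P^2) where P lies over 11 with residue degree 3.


N(P^a) = p^(a*f)
= 11^(2*3)
= 11^6
= 1771561

1771561


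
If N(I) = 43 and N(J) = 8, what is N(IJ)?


N(IJ) = N(I) * N(J)
= 43 * 8
= 344

344


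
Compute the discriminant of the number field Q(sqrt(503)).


For K = Q(sqrt(d)) with d squarefree: disc(K) = d if d = 1 mod 4, and disc(K) = 4d if d = 2 or 3 mod 4.
Here d = 503, and d mod 4 = 3.
d = 3 mod 4, not 1 (O_K = Z[sqrt(d)]), so disc(K) = 4d = 4 * (503) = 2012

2012


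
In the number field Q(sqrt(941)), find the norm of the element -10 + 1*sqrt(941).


N(a + b*sqrt(d)) = a^2 - d*b^2
= (-10)^2 - (941)*(1)^2
= 100 - 941
= -841

-841


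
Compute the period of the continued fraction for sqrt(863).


Run the CF algorithm for sqrt(863).
a_0 = floor(sqrt(863)) = 29; set m_0=0, q_0=1.
Recurrence: m' = q*a - m,  q' = (d - m'^2)/q,  a' = floor((a_0 + m')/q').
  step 1: m=29, q=22, a=2
  step 2: m=15, q=29, a=1
  step 3: m=14, q=23, a=1
  step 4: m=9, q=34, a=1
  step 5: m=25, q=7, a=7
  step 6: m=24, q=41, a=1
  step 7: m=17, q=14, a=3
  step 8: m=25, q=17, a=3
  step 9: m=26, q=11, a=5
  step 10: m=29, q=2, a=29
  step 11: m=29, q=11, a=5
  step 12: m=26, q=17, a=3
  step 13: m=25, q=14, a=3
  step 14: m=17, q=41, a=1
  step 15: m=24, q=7, a=7
  step 16: m=25, q=34, a=1
  step 17: m=9, q=23, a=1
  step 18: m=14, q=29, a=1
  step 19: m=15, q=22, a=2
  step 20: m=29, q=1, a=58
a_20 = 2*a_0 = 58, so the period closes here.
sqrt(863) = [29; 2, 1, 1, 1, 7, 1, 3, 3, 5, 29, 5, 3, 3, 1, 7, 1, 1, 1, 2, 58]
Period length = 20

20
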